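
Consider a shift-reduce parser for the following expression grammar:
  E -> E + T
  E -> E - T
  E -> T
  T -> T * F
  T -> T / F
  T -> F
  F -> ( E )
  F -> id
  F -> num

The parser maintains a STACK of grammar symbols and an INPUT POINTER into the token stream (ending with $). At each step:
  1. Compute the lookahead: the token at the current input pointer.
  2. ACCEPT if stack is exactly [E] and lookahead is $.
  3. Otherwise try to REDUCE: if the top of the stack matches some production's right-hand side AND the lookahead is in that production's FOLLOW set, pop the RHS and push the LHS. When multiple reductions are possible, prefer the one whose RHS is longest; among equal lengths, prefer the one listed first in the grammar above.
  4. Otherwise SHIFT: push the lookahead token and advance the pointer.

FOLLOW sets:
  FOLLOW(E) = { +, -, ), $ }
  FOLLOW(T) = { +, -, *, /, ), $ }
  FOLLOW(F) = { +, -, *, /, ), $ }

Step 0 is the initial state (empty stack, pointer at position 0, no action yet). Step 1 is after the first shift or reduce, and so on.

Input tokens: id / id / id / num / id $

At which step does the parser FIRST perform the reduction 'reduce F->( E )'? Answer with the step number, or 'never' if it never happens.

Answer: never

Derivation:
Step 1: shift id. Stack=[id] ptr=1 lookahead=/ remaining=[/ id / id / num / id $]
Step 2: reduce F->id. Stack=[F] ptr=1 lookahead=/ remaining=[/ id / id / num / id $]
Step 3: reduce T->F. Stack=[T] ptr=1 lookahead=/ remaining=[/ id / id / num / id $]
Step 4: shift /. Stack=[T /] ptr=2 lookahead=id remaining=[id / id / num / id $]
Step 5: shift id. Stack=[T / id] ptr=3 lookahead=/ remaining=[/ id / num / id $]
Step 6: reduce F->id. Stack=[T / F] ptr=3 lookahead=/ remaining=[/ id / num / id $]
Step 7: reduce T->T / F. Stack=[T] ptr=3 lookahead=/ remaining=[/ id / num / id $]
Step 8: shift /. Stack=[T /] ptr=4 lookahead=id remaining=[id / num / id $]
Step 9: shift id. Stack=[T / id] ptr=5 lookahead=/ remaining=[/ num / id $]
Step 10: reduce F->id. Stack=[T / F] ptr=5 lookahead=/ remaining=[/ num / id $]
Step 11: reduce T->T / F. Stack=[T] ptr=5 lookahead=/ remaining=[/ num / id $]
Step 12: shift /. Stack=[T /] ptr=6 lookahead=num remaining=[num / id $]
Step 13: shift num. Stack=[T / num] ptr=7 lookahead=/ remaining=[/ id $]
Step 14: reduce F->num. Stack=[T / F] ptr=7 lookahead=/ remaining=[/ id $]
Step 15: reduce T->T / F. Stack=[T] ptr=7 lookahead=/ remaining=[/ id $]
Step 16: shift /. Stack=[T /] ptr=8 lookahead=id remaining=[id $]
Step 17: shift id. Stack=[T / id] ptr=9 lookahead=$ remaining=[$]
Step 18: reduce F->id. Stack=[T / F] ptr=9 lookahead=$ remaining=[$]
Step 19: reduce T->T / F. Stack=[T] ptr=9 lookahead=$ remaining=[$]
Step 20: reduce E->T. Stack=[E] ptr=9 lookahead=$ remaining=[$]
Step 21: accept. Stack=[E] ptr=9 lookahead=$ remaining=[$]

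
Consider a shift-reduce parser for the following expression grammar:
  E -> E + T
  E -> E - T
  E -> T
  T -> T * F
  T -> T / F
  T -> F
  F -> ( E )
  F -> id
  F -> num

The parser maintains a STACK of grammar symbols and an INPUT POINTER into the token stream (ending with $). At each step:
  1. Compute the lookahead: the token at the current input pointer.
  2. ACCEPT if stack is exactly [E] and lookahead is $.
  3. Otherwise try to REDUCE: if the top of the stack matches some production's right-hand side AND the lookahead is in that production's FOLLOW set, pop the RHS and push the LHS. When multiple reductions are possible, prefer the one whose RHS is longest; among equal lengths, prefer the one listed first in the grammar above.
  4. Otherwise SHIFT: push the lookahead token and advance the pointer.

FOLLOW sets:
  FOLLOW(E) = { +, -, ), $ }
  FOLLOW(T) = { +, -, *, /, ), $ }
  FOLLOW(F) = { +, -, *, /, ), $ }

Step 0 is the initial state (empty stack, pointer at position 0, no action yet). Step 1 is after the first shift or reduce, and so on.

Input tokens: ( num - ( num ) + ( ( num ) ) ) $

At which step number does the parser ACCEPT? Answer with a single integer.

Answer: 35

Derivation:
Step 1: shift (. Stack=[(] ptr=1 lookahead=num remaining=[num - ( num ) + ( ( num ) ) ) $]
Step 2: shift num. Stack=[( num] ptr=2 lookahead=- remaining=[- ( num ) + ( ( num ) ) ) $]
Step 3: reduce F->num. Stack=[( F] ptr=2 lookahead=- remaining=[- ( num ) + ( ( num ) ) ) $]
Step 4: reduce T->F. Stack=[( T] ptr=2 lookahead=- remaining=[- ( num ) + ( ( num ) ) ) $]
Step 5: reduce E->T. Stack=[( E] ptr=2 lookahead=- remaining=[- ( num ) + ( ( num ) ) ) $]
Step 6: shift -. Stack=[( E -] ptr=3 lookahead=( remaining=[( num ) + ( ( num ) ) ) $]
Step 7: shift (. Stack=[( E - (] ptr=4 lookahead=num remaining=[num ) + ( ( num ) ) ) $]
Step 8: shift num. Stack=[( E - ( num] ptr=5 lookahead=) remaining=[) + ( ( num ) ) ) $]
Step 9: reduce F->num. Stack=[( E - ( F] ptr=5 lookahead=) remaining=[) + ( ( num ) ) ) $]
Step 10: reduce T->F. Stack=[( E - ( T] ptr=5 lookahead=) remaining=[) + ( ( num ) ) ) $]
Step 11: reduce E->T. Stack=[( E - ( E] ptr=5 lookahead=) remaining=[) + ( ( num ) ) ) $]
Step 12: shift ). Stack=[( E - ( E )] ptr=6 lookahead=+ remaining=[+ ( ( num ) ) ) $]
Step 13: reduce F->( E ). Stack=[( E - F] ptr=6 lookahead=+ remaining=[+ ( ( num ) ) ) $]
Step 14: reduce T->F. Stack=[( E - T] ptr=6 lookahead=+ remaining=[+ ( ( num ) ) ) $]
Step 15: reduce E->E - T. Stack=[( E] ptr=6 lookahead=+ remaining=[+ ( ( num ) ) ) $]
Step 16: shift +. Stack=[( E +] ptr=7 lookahead=( remaining=[( ( num ) ) ) $]
Step 17: shift (. Stack=[( E + (] ptr=8 lookahead=( remaining=[( num ) ) ) $]
Step 18: shift (. Stack=[( E + ( (] ptr=9 lookahead=num remaining=[num ) ) ) $]
Step 19: shift num. Stack=[( E + ( ( num] ptr=10 lookahead=) remaining=[) ) ) $]
Step 20: reduce F->num. Stack=[( E + ( ( F] ptr=10 lookahead=) remaining=[) ) ) $]
Step 21: reduce T->F. Stack=[( E + ( ( T] ptr=10 lookahead=) remaining=[) ) ) $]
Step 22: reduce E->T. Stack=[( E + ( ( E] ptr=10 lookahead=) remaining=[) ) ) $]
Step 23: shift ). Stack=[( E + ( ( E )] ptr=11 lookahead=) remaining=[) ) $]
Step 24: reduce F->( E ). Stack=[( E + ( F] ptr=11 lookahead=) remaining=[) ) $]
Step 25: reduce T->F. Stack=[( E + ( T] ptr=11 lookahead=) remaining=[) ) $]
Step 26: reduce E->T. Stack=[( E + ( E] ptr=11 lookahead=) remaining=[) ) $]
Step 27: shift ). Stack=[( E + ( E )] ptr=12 lookahead=) remaining=[) $]
Step 28: reduce F->( E ). Stack=[( E + F] ptr=12 lookahead=) remaining=[) $]
Step 29: reduce T->F. Stack=[( E + T] ptr=12 lookahead=) remaining=[) $]
Step 30: reduce E->E + T. Stack=[( E] ptr=12 lookahead=) remaining=[) $]
Step 31: shift ). Stack=[( E )] ptr=13 lookahead=$ remaining=[$]
Step 32: reduce F->( E ). Stack=[F] ptr=13 lookahead=$ remaining=[$]
Step 33: reduce T->F. Stack=[T] ptr=13 lookahead=$ remaining=[$]
Step 34: reduce E->T. Stack=[E] ptr=13 lookahead=$ remaining=[$]
Step 35: accept. Stack=[E] ptr=13 lookahead=$ remaining=[$]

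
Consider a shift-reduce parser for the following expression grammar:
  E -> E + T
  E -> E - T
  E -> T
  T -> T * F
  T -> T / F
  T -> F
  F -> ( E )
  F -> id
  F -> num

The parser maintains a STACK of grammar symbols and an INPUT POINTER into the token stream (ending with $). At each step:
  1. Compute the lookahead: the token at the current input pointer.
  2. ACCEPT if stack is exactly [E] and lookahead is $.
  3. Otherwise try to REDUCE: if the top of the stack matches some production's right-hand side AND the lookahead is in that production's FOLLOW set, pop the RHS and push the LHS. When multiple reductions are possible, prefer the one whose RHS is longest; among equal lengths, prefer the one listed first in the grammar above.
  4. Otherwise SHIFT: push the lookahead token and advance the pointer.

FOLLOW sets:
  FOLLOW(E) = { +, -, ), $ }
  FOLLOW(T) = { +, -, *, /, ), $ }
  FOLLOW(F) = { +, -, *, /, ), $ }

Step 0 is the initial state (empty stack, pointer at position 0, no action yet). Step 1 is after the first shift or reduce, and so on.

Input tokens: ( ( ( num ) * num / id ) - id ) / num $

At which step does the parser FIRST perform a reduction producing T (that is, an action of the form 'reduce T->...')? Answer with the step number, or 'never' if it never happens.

Step 1: shift (. Stack=[(] ptr=1 lookahead=( remaining=[( ( num ) * num / id ) - id ) / num $]
Step 2: shift (. Stack=[( (] ptr=2 lookahead=( remaining=[( num ) * num / id ) - id ) / num $]
Step 3: shift (. Stack=[( ( (] ptr=3 lookahead=num remaining=[num ) * num / id ) - id ) / num $]
Step 4: shift num. Stack=[( ( ( num] ptr=4 lookahead=) remaining=[) * num / id ) - id ) / num $]
Step 5: reduce F->num. Stack=[( ( ( F] ptr=4 lookahead=) remaining=[) * num / id ) - id ) / num $]
Step 6: reduce T->F. Stack=[( ( ( T] ptr=4 lookahead=) remaining=[) * num / id ) - id ) / num $]

Answer: 6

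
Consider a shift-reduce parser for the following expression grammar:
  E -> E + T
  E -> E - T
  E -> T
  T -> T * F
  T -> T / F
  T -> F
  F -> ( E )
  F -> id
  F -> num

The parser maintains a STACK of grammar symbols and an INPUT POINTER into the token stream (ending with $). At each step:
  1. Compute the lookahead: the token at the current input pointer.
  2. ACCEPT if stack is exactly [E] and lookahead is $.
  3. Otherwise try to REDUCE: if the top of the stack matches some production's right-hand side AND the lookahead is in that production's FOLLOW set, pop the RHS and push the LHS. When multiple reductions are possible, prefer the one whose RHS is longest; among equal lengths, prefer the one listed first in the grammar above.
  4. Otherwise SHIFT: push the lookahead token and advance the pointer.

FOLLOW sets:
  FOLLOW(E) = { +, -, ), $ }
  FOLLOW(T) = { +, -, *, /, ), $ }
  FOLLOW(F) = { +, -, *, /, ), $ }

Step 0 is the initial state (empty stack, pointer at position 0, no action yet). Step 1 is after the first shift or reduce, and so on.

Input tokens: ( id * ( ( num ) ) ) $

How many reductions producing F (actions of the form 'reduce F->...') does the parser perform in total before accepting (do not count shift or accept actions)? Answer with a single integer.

Step 1: shift (. Stack=[(] ptr=1 lookahead=id remaining=[id * ( ( num ) ) ) $]
Step 2: shift id. Stack=[( id] ptr=2 lookahead=* remaining=[* ( ( num ) ) ) $]
Step 3: reduce F->id. Stack=[( F] ptr=2 lookahead=* remaining=[* ( ( num ) ) ) $]
Step 4: reduce T->F. Stack=[( T] ptr=2 lookahead=* remaining=[* ( ( num ) ) ) $]
Step 5: shift *. Stack=[( T *] ptr=3 lookahead=( remaining=[( ( num ) ) ) $]
Step 6: shift (. Stack=[( T * (] ptr=4 lookahead=( remaining=[( num ) ) ) $]
Step 7: shift (. Stack=[( T * ( (] ptr=5 lookahead=num remaining=[num ) ) ) $]
Step 8: shift num. Stack=[( T * ( ( num] ptr=6 lookahead=) remaining=[) ) ) $]
Step 9: reduce F->num. Stack=[( T * ( ( F] ptr=6 lookahead=) remaining=[) ) ) $]
Step 10: reduce T->F. Stack=[( T * ( ( T] ptr=6 lookahead=) remaining=[) ) ) $]
Step 11: reduce E->T. Stack=[( T * ( ( E] ptr=6 lookahead=) remaining=[) ) ) $]
Step 12: shift ). Stack=[( T * ( ( E )] ptr=7 lookahead=) remaining=[) ) $]
Step 13: reduce F->( E ). Stack=[( T * ( F] ptr=7 lookahead=) remaining=[) ) $]
Step 14: reduce T->F. Stack=[( T * ( T] ptr=7 lookahead=) remaining=[) ) $]
Step 15: reduce E->T. Stack=[( T * ( E] ptr=7 lookahead=) remaining=[) ) $]
Step 16: shift ). Stack=[( T * ( E )] ptr=8 lookahead=) remaining=[) $]
Step 17: reduce F->( E ). Stack=[( T * F] ptr=8 lookahead=) remaining=[) $]
Step 18: reduce T->T * F. Stack=[( T] ptr=8 lookahead=) remaining=[) $]
Step 19: reduce E->T. Stack=[( E] ptr=8 lookahead=) remaining=[) $]
Step 20: shift ). Stack=[( E )] ptr=9 lookahead=$ remaining=[$]
Step 21: reduce F->( E ). Stack=[F] ptr=9 lookahead=$ remaining=[$]
Step 22: reduce T->F. Stack=[T] ptr=9 lookahead=$ remaining=[$]
Step 23: reduce E->T. Stack=[E] ptr=9 lookahead=$ remaining=[$]
Step 24: accept. Stack=[E] ptr=9 lookahead=$ remaining=[$]

Answer: 5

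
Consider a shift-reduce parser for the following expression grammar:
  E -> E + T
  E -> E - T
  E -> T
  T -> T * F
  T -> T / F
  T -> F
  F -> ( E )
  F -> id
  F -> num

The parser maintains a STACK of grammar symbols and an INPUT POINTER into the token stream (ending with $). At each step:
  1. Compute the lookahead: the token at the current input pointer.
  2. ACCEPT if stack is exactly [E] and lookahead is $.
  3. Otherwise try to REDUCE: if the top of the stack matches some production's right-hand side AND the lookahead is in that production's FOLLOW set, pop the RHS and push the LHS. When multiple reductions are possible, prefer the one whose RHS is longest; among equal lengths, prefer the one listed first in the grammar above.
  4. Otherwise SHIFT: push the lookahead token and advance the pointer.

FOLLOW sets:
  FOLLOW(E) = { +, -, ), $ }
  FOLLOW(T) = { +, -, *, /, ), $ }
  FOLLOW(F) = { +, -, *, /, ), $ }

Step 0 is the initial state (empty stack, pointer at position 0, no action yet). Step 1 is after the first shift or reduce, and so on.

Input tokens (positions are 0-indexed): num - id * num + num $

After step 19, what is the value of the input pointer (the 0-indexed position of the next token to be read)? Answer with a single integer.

Answer: 7

Derivation:
Step 1: shift num. Stack=[num] ptr=1 lookahead=- remaining=[- id * num + num $]
Step 2: reduce F->num. Stack=[F] ptr=1 lookahead=- remaining=[- id * num + num $]
Step 3: reduce T->F. Stack=[T] ptr=1 lookahead=- remaining=[- id * num + num $]
Step 4: reduce E->T. Stack=[E] ptr=1 lookahead=- remaining=[- id * num + num $]
Step 5: shift -. Stack=[E -] ptr=2 lookahead=id remaining=[id * num + num $]
Step 6: shift id. Stack=[E - id] ptr=3 lookahead=* remaining=[* num + num $]
Step 7: reduce F->id. Stack=[E - F] ptr=3 lookahead=* remaining=[* num + num $]
Step 8: reduce T->F. Stack=[E - T] ptr=3 lookahead=* remaining=[* num + num $]
Step 9: shift *. Stack=[E - T *] ptr=4 lookahead=num remaining=[num + num $]
Step 10: shift num. Stack=[E - T * num] ptr=5 lookahead=+ remaining=[+ num $]
Step 11: reduce F->num. Stack=[E - T * F] ptr=5 lookahead=+ remaining=[+ num $]
Step 12: reduce T->T * F. Stack=[E - T] ptr=5 lookahead=+ remaining=[+ num $]
Step 13: reduce E->E - T. Stack=[E] ptr=5 lookahead=+ remaining=[+ num $]
Step 14: shift +. Stack=[E +] ptr=6 lookahead=num remaining=[num $]
Step 15: shift num. Stack=[E + num] ptr=7 lookahead=$ remaining=[$]
Step 16: reduce F->num. Stack=[E + F] ptr=7 lookahead=$ remaining=[$]
Step 17: reduce T->F. Stack=[E + T] ptr=7 lookahead=$ remaining=[$]
Step 18: reduce E->E + T. Stack=[E] ptr=7 lookahead=$ remaining=[$]
Step 19: accept. Stack=[E] ptr=7 lookahead=$ remaining=[$]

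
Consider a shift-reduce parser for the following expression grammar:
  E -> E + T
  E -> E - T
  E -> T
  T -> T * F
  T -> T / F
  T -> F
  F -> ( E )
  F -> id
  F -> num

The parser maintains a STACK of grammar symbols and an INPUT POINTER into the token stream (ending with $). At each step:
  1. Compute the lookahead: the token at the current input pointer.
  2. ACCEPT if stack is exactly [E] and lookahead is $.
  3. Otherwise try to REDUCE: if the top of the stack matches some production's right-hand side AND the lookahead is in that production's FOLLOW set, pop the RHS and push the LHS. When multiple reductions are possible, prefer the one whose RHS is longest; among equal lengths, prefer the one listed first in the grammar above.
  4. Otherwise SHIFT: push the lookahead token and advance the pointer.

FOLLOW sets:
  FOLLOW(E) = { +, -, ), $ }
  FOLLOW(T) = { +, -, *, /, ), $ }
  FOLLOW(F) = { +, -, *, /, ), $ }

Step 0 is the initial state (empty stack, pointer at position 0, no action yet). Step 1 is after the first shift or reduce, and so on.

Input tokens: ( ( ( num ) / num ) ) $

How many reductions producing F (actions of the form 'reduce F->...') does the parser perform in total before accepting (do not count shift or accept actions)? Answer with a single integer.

Step 1: shift (. Stack=[(] ptr=1 lookahead=( remaining=[( ( num ) / num ) ) $]
Step 2: shift (. Stack=[( (] ptr=2 lookahead=( remaining=[( num ) / num ) ) $]
Step 3: shift (. Stack=[( ( (] ptr=3 lookahead=num remaining=[num ) / num ) ) $]
Step 4: shift num. Stack=[( ( ( num] ptr=4 lookahead=) remaining=[) / num ) ) $]
Step 5: reduce F->num. Stack=[( ( ( F] ptr=4 lookahead=) remaining=[) / num ) ) $]
Step 6: reduce T->F. Stack=[( ( ( T] ptr=4 lookahead=) remaining=[) / num ) ) $]
Step 7: reduce E->T. Stack=[( ( ( E] ptr=4 lookahead=) remaining=[) / num ) ) $]
Step 8: shift ). Stack=[( ( ( E )] ptr=5 lookahead=/ remaining=[/ num ) ) $]
Step 9: reduce F->( E ). Stack=[( ( F] ptr=5 lookahead=/ remaining=[/ num ) ) $]
Step 10: reduce T->F. Stack=[( ( T] ptr=5 lookahead=/ remaining=[/ num ) ) $]
Step 11: shift /. Stack=[( ( T /] ptr=6 lookahead=num remaining=[num ) ) $]
Step 12: shift num. Stack=[( ( T / num] ptr=7 lookahead=) remaining=[) ) $]
Step 13: reduce F->num. Stack=[( ( T / F] ptr=7 lookahead=) remaining=[) ) $]
Step 14: reduce T->T / F. Stack=[( ( T] ptr=7 lookahead=) remaining=[) ) $]
Step 15: reduce E->T. Stack=[( ( E] ptr=7 lookahead=) remaining=[) ) $]
Step 16: shift ). Stack=[( ( E )] ptr=8 lookahead=) remaining=[) $]
Step 17: reduce F->( E ). Stack=[( F] ptr=8 lookahead=) remaining=[) $]
Step 18: reduce T->F. Stack=[( T] ptr=8 lookahead=) remaining=[) $]
Step 19: reduce E->T. Stack=[( E] ptr=8 lookahead=) remaining=[) $]
Step 20: shift ). Stack=[( E )] ptr=9 lookahead=$ remaining=[$]
Step 21: reduce F->( E ). Stack=[F] ptr=9 lookahead=$ remaining=[$]
Step 22: reduce T->F. Stack=[T] ptr=9 lookahead=$ remaining=[$]
Step 23: reduce E->T. Stack=[E] ptr=9 lookahead=$ remaining=[$]
Step 24: accept. Stack=[E] ptr=9 lookahead=$ remaining=[$]

Answer: 5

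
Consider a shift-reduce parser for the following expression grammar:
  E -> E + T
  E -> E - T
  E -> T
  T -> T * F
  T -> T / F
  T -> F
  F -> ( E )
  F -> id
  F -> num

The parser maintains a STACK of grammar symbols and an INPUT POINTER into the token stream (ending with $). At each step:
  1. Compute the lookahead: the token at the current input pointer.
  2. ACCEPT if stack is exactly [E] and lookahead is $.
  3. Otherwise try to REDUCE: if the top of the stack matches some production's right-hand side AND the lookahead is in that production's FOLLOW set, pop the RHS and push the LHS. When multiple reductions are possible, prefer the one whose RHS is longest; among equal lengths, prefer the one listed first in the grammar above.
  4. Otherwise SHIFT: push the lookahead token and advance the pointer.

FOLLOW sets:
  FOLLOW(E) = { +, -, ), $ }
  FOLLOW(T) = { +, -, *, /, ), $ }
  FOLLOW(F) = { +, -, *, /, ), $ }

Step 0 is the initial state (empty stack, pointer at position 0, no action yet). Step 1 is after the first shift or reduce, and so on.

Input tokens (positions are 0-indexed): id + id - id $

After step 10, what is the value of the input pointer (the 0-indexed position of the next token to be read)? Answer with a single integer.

Answer: 4

Derivation:
Step 1: shift id. Stack=[id] ptr=1 lookahead=+ remaining=[+ id - id $]
Step 2: reduce F->id. Stack=[F] ptr=1 lookahead=+ remaining=[+ id - id $]
Step 3: reduce T->F. Stack=[T] ptr=1 lookahead=+ remaining=[+ id - id $]
Step 4: reduce E->T. Stack=[E] ptr=1 lookahead=+ remaining=[+ id - id $]
Step 5: shift +. Stack=[E +] ptr=2 lookahead=id remaining=[id - id $]
Step 6: shift id. Stack=[E + id] ptr=3 lookahead=- remaining=[- id $]
Step 7: reduce F->id. Stack=[E + F] ptr=3 lookahead=- remaining=[- id $]
Step 8: reduce T->F. Stack=[E + T] ptr=3 lookahead=- remaining=[- id $]
Step 9: reduce E->E + T. Stack=[E] ptr=3 lookahead=- remaining=[- id $]
Step 10: shift -. Stack=[E -] ptr=4 lookahead=id remaining=[id $]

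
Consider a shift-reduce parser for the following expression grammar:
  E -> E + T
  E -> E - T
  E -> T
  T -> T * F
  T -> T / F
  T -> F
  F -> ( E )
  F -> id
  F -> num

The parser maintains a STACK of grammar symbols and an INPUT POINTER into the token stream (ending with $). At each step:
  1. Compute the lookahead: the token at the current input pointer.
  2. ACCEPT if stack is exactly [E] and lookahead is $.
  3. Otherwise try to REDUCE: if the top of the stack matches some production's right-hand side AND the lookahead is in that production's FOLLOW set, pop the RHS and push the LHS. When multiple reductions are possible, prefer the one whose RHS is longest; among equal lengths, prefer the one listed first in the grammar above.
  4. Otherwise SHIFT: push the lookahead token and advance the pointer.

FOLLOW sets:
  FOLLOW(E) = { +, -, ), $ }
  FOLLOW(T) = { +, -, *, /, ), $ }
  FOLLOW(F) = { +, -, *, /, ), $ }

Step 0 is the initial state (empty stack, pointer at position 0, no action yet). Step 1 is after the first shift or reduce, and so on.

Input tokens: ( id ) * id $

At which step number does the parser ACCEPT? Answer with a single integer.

Step 1: shift (. Stack=[(] ptr=1 lookahead=id remaining=[id ) * id $]
Step 2: shift id. Stack=[( id] ptr=2 lookahead=) remaining=[) * id $]
Step 3: reduce F->id. Stack=[( F] ptr=2 lookahead=) remaining=[) * id $]
Step 4: reduce T->F. Stack=[( T] ptr=2 lookahead=) remaining=[) * id $]
Step 5: reduce E->T. Stack=[( E] ptr=2 lookahead=) remaining=[) * id $]
Step 6: shift ). Stack=[( E )] ptr=3 lookahead=* remaining=[* id $]
Step 7: reduce F->( E ). Stack=[F] ptr=3 lookahead=* remaining=[* id $]
Step 8: reduce T->F. Stack=[T] ptr=3 lookahead=* remaining=[* id $]
Step 9: shift *. Stack=[T *] ptr=4 lookahead=id remaining=[id $]
Step 10: shift id. Stack=[T * id] ptr=5 lookahead=$ remaining=[$]
Step 11: reduce F->id. Stack=[T * F] ptr=5 lookahead=$ remaining=[$]
Step 12: reduce T->T * F. Stack=[T] ptr=5 lookahead=$ remaining=[$]
Step 13: reduce E->T. Stack=[E] ptr=5 lookahead=$ remaining=[$]
Step 14: accept. Stack=[E] ptr=5 lookahead=$ remaining=[$]

Answer: 14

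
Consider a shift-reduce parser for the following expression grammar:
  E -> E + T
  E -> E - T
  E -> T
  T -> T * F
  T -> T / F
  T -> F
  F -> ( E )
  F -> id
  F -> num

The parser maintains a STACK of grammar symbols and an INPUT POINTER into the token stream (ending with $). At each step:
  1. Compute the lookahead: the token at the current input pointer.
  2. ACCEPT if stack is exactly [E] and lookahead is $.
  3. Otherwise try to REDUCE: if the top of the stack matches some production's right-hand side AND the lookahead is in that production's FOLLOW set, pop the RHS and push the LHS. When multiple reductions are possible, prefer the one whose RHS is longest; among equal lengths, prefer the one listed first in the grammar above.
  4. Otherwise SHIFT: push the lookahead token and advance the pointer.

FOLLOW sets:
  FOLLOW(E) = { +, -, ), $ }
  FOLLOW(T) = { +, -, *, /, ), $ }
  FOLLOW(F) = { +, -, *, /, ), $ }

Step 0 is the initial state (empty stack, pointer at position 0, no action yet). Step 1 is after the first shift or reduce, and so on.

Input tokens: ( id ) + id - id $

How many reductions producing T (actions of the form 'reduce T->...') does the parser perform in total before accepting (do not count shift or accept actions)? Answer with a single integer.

Answer: 4

Derivation:
Step 1: shift (. Stack=[(] ptr=1 lookahead=id remaining=[id ) + id - id $]
Step 2: shift id. Stack=[( id] ptr=2 lookahead=) remaining=[) + id - id $]
Step 3: reduce F->id. Stack=[( F] ptr=2 lookahead=) remaining=[) + id - id $]
Step 4: reduce T->F. Stack=[( T] ptr=2 lookahead=) remaining=[) + id - id $]
Step 5: reduce E->T. Stack=[( E] ptr=2 lookahead=) remaining=[) + id - id $]
Step 6: shift ). Stack=[( E )] ptr=3 lookahead=+ remaining=[+ id - id $]
Step 7: reduce F->( E ). Stack=[F] ptr=3 lookahead=+ remaining=[+ id - id $]
Step 8: reduce T->F. Stack=[T] ptr=3 lookahead=+ remaining=[+ id - id $]
Step 9: reduce E->T. Stack=[E] ptr=3 lookahead=+ remaining=[+ id - id $]
Step 10: shift +. Stack=[E +] ptr=4 lookahead=id remaining=[id - id $]
Step 11: shift id. Stack=[E + id] ptr=5 lookahead=- remaining=[- id $]
Step 12: reduce F->id. Stack=[E + F] ptr=5 lookahead=- remaining=[- id $]
Step 13: reduce T->F. Stack=[E + T] ptr=5 lookahead=- remaining=[- id $]
Step 14: reduce E->E + T. Stack=[E] ptr=5 lookahead=- remaining=[- id $]
Step 15: shift -. Stack=[E -] ptr=6 lookahead=id remaining=[id $]
Step 16: shift id. Stack=[E - id] ptr=7 lookahead=$ remaining=[$]
Step 17: reduce F->id. Stack=[E - F] ptr=7 lookahead=$ remaining=[$]
Step 18: reduce T->F. Stack=[E - T] ptr=7 lookahead=$ remaining=[$]
Step 19: reduce E->E - T. Stack=[E] ptr=7 lookahead=$ remaining=[$]
Step 20: accept. Stack=[E] ptr=7 lookahead=$ remaining=[$]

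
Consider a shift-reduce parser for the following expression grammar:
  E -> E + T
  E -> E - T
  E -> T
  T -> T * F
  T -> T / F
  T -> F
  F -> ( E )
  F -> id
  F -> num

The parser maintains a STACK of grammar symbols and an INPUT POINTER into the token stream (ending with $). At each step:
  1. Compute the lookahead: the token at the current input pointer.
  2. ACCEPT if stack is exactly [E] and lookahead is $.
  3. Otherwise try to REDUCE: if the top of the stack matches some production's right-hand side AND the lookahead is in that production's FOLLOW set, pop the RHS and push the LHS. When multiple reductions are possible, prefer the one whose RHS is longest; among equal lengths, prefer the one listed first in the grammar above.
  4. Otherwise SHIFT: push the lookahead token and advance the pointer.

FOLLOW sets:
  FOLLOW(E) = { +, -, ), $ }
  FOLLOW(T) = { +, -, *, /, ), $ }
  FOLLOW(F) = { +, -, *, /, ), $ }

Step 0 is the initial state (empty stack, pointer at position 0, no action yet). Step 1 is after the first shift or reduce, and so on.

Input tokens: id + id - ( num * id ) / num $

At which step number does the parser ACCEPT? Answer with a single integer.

Step 1: shift id. Stack=[id] ptr=1 lookahead=+ remaining=[+ id - ( num * id ) / num $]
Step 2: reduce F->id. Stack=[F] ptr=1 lookahead=+ remaining=[+ id - ( num * id ) / num $]
Step 3: reduce T->F. Stack=[T] ptr=1 lookahead=+ remaining=[+ id - ( num * id ) / num $]
Step 4: reduce E->T. Stack=[E] ptr=1 lookahead=+ remaining=[+ id - ( num * id ) / num $]
Step 5: shift +. Stack=[E +] ptr=2 lookahead=id remaining=[id - ( num * id ) / num $]
Step 6: shift id. Stack=[E + id] ptr=3 lookahead=- remaining=[- ( num * id ) / num $]
Step 7: reduce F->id. Stack=[E + F] ptr=3 lookahead=- remaining=[- ( num * id ) / num $]
Step 8: reduce T->F. Stack=[E + T] ptr=3 lookahead=- remaining=[- ( num * id ) / num $]
Step 9: reduce E->E + T. Stack=[E] ptr=3 lookahead=- remaining=[- ( num * id ) / num $]
Step 10: shift -. Stack=[E -] ptr=4 lookahead=( remaining=[( num * id ) / num $]
Step 11: shift (. Stack=[E - (] ptr=5 lookahead=num remaining=[num * id ) / num $]
Step 12: shift num. Stack=[E - ( num] ptr=6 lookahead=* remaining=[* id ) / num $]
Step 13: reduce F->num. Stack=[E - ( F] ptr=6 lookahead=* remaining=[* id ) / num $]
Step 14: reduce T->F. Stack=[E - ( T] ptr=6 lookahead=* remaining=[* id ) / num $]
Step 15: shift *. Stack=[E - ( T *] ptr=7 lookahead=id remaining=[id ) / num $]
Step 16: shift id. Stack=[E - ( T * id] ptr=8 lookahead=) remaining=[) / num $]
Step 17: reduce F->id. Stack=[E - ( T * F] ptr=8 lookahead=) remaining=[) / num $]
Step 18: reduce T->T * F. Stack=[E - ( T] ptr=8 lookahead=) remaining=[) / num $]
Step 19: reduce E->T. Stack=[E - ( E] ptr=8 lookahead=) remaining=[) / num $]
Step 20: shift ). Stack=[E - ( E )] ptr=9 lookahead=/ remaining=[/ num $]
Step 21: reduce F->( E ). Stack=[E - F] ptr=9 lookahead=/ remaining=[/ num $]
Step 22: reduce T->F. Stack=[E - T] ptr=9 lookahead=/ remaining=[/ num $]
Step 23: shift /. Stack=[E - T /] ptr=10 lookahead=num remaining=[num $]
Step 24: shift num. Stack=[E - T / num] ptr=11 lookahead=$ remaining=[$]
Step 25: reduce F->num. Stack=[E - T / F] ptr=11 lookahead=$ remaining=[$]
Step 26: reduce T->T / F. Stack=[E - T] ptr=11 lookahead=$ remaining=[$]
Step 27: reduce E->E - T. Stack=[E] ptr=11 lookahead=$ remaining=[$]
Step 28: accept. Stack=[E] ptr=11 lookahead=$ remaining=[$]

Answer: 28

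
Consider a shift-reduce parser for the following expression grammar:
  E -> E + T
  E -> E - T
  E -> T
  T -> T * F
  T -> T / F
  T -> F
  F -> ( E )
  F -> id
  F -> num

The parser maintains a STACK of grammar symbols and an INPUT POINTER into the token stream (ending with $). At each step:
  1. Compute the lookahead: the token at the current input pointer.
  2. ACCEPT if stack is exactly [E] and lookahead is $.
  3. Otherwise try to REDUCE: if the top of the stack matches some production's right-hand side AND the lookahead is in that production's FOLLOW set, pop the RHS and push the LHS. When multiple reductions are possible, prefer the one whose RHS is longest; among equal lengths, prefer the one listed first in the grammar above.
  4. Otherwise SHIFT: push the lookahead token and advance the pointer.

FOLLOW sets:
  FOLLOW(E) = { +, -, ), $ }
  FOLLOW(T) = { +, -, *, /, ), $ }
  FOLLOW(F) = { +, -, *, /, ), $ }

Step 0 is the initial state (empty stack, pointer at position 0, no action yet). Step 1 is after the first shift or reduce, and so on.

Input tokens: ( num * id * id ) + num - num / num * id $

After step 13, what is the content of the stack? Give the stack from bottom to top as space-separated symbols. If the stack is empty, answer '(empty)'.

Step 1: shift (. Stack=[(] ptr=1 lookahead=num remaining=[num * id * id ) + num - num / num * id $]
Step 2: shift num. Stack=[( num] ptr=2 lookahead=* remaining=[* id * id ) + num - num / num * id $]
Step 3: reduce F->num. Stack=[( F] ptr=2 lookahead=* remaining=[* id * id ) + num - num / num * id $]
Step 4: reduce T->F. Stack=[( T] ptr=2 lookahead=* remaining=[* id * id ) + num - num / num * id $]
Step 5: shift *. Stack=[( T *] ptr=3 lookahead=id remaining=[id * id ) + num - num / num * id $]
Step 6: shift id. Stack=[( T * id] ptr=4 lookahead=* remaining=[* id ) + num - num / num * id $]
Step 7: reduce F->id. Stack=[( T * F] ptr=4 lookahead=* remaining=[* id ) + num - num / num * id $]
Step 8: reduce T->T * F. Stack=[( T] ptr=4 lookahead=* remaining=[* id ) + num - num / num * id $]
Step 9: shift *. Stack=[( T *] ptr=5 lookahead=id remaining=[id ) + num - num / num * id $]
Step 10: shift id. Stack=[( T * id] ptr=6 lookahead=) remaining=[) + num - num / num * id $]
Step 11: reduce F->id. Stack=[( T * F] ptr=6 lookahead=) remaining=[) + num - num / num * id $]
Step 12: reduce T->T * F. Stack=[( T] ptr=6 lookahead=) remaining=[) + num - num / num * id $]
Step 13: reduce E->T. Stack=[( E] ptr=6 lookahead=) remaining=[) + num - num / num * id $]

Answer: ( E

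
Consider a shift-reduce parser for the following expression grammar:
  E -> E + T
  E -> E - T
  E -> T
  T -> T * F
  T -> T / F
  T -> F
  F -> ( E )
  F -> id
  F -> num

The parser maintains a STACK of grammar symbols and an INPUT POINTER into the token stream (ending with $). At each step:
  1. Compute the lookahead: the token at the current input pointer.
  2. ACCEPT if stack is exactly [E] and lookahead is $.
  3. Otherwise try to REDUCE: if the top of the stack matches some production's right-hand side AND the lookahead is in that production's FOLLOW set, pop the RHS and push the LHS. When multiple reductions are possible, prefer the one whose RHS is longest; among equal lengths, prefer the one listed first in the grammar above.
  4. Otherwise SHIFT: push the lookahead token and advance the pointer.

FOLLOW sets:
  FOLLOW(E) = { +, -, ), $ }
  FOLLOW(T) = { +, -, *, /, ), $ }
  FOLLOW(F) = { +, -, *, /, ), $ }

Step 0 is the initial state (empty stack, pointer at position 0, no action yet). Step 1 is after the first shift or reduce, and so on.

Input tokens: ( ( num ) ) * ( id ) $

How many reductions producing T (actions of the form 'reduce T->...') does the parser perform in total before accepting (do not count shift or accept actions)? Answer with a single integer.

Answer: 5

Derivation:
Step 1: shift (. Stack=[(] ptr=1 lookahead=( remaining=[( num ) ) * ( id ) $]
Step 2: shift (. Stack=[( (] ptr=2 lookahead=num remaining=[num ) ) * ( id ) $]
Step 3: shift num. Stack=[( ( num] ptr=3 lookahead=) remaining=[) ) * ( id ) $]
Step 4: reduce F->num. Stack=[( ( F] ptr=3 lookahead=) remaining=[) ) * ( id ) $]
Step 5: reduce T->F. Stack=[( ( T] ptr=3 lookahead=) remaining=[) ) * ( id ) $]
Step 6: reduce E->T. Stack=[( ( E] ptr=3 lookahead=) remaining=[) ) * ( id ) $]
Step 7: shift ). Stack=[( ( E )] ptr=4 lookahead=) remaining=[) * ( id ) $]
Step 8: reduce F->( E ). Stack=[( F] ptr=4 lookahead=) remaining=[) * ( id ) $]
Step 9: reduce T->F. Stack=[( T] ptr=4 lookahead=) remaining=[) * ( id ) $]
Step 10: reduce E->T. Stack=[( E] ptr=4 lookahead=) remaining=[) * ( id ) $]
Step 11: shift ). Stack=[( E )] ptr=5 lookahead=* remaining=[* ( id ) $]
Step 12: reduce F->( E ). Stack=[F] ptr=5 lookahead=* remaining=[* ( id ) $]
Step 13: reduce T->F. Stack=[T] ptr=5 lookahead=* remaining=[* ( id ) $]
Step 14: shift *. Stack=[T *] ptr=6 lookahead=( remaining=[( id ) $]
Step 15: shift (. Stack=[T * (] ptr=7 lookahead=id remaining=[id ) $]
Step 16: shift id. Stack=[T * ( id] ptr=8 lookahead=) remaining=[) $]
Step 17: reduce F->id. Stack=[T * ( F] ptr=8 lookahead=) remaining=[) $]
Step 18: reduce T->F. Stack=[T * ( T] ptr=8 lookahead=) remaining=[) $]
Step 19: reduce E->T. Stack=[T * ( E] ptr=8 lookahead=) remaining=[) $]
Step 20: shift ). Stack=[T * ( E )] ptr=9 lookahead=$ remaining=[$]
Step 21: reduce F->( E ). Stack=[T * F] ptr=9 lookahead=$ remaining=[$]
Step 22: reduce T->T * F. Stack=[T] ptr=9 lookahead=$ remaining=[$]
Step 23: reduce E->T. Stack=[E] ptr=9 lookahead=$ remaining=[$]
Step 24: accept. Stack=[E] ptr=9 lookahead=$ remaining=[$]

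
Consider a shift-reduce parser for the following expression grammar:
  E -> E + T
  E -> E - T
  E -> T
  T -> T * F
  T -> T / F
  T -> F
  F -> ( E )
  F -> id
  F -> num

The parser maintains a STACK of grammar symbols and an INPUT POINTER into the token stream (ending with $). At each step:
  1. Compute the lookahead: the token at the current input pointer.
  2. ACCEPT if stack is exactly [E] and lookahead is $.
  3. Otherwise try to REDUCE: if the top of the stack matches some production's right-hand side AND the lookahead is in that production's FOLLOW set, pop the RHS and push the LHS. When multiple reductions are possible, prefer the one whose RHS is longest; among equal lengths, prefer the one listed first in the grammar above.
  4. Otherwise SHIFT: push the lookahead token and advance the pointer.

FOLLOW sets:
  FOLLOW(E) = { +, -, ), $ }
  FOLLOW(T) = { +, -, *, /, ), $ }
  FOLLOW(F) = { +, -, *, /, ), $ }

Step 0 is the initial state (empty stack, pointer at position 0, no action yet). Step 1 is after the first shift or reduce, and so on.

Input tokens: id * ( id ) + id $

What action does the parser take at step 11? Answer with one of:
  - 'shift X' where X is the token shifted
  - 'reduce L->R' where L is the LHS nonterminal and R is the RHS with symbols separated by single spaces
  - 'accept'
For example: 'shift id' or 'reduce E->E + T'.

Step 1: shift id. Stack=[id] ptr=1 lookahead=* remaining=[* ( id ) + id $]
Step 2: reduce F->id. Stack=[F] ptr=1 lookahead=* remaining=[* ( id ) + id $]
Step 3: reduce T->F. Stack=[T] ptr=1 lookahead=* remaining=[* ( id ) + id $]
Step 4: shift *. Stack=[T *] ptr=2 lookahead=( remaining=[( id ) + id $]
Step 5: shift (. Stack=[T * (] ptr=3 lookahead=id remaining=[id ) + id $]
Step 6: shift id. Stack=[T * ( id] ptr=4 lookahead=) remaining=[) + id $]
Step 7: reduce F->id. Stack=[T * ( F] ptr=4 lookahead=) remaining=[) + id $]
Step 8: reduce T->F. Stack=[T * ( T] ptr=4 lookahead=) remaining=[) + id $]
Step 9: reduce E->T. Stack=[T * ( E] ptr=4 lookahead=) remaining=[) + id $]
Step 10: shift ). Stack=[T * ( E )] ptr=5 lookahead=+ remaining=[+ id $]
Step 11: reduce F->( E ). Stack=[T * F] ptr=5 lookahead=+ remaining=[+ id $]

Answer: reduce F->( E )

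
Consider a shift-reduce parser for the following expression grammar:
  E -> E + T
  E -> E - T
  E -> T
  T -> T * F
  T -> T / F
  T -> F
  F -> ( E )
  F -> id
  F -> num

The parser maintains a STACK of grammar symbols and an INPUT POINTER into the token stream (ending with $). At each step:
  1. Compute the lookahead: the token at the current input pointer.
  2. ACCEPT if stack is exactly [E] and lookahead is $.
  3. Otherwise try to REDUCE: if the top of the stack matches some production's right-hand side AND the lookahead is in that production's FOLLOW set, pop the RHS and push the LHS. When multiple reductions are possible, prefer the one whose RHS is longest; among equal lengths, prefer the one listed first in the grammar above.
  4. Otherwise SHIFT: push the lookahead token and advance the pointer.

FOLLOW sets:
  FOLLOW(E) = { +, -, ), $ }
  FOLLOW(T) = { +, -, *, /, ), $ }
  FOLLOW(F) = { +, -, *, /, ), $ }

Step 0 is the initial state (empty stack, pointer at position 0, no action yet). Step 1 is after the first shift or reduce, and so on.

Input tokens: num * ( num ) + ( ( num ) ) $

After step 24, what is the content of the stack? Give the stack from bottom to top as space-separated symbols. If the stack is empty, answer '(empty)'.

Step 1: shift num. Stack=[num] ptr=1 lookahead=* remaining=[* ( num ) + ( ( num ) ) $]
Step 2: reduce F->num. Stack=[F] ptr=1 lookahead=* remaining=[* ( num ) + ( ( num ) ) $]
Step 3: reduce T->F. Stack=[T] ptr=1 lookahead=* remaining=[* ( num ) + ( ( num ) ) $]
Step 4: shift *. Stack=[T *] ptr=2 lookahead=( remaining=[( num ) + ( ( num ) ) $]
Step 5: shift (. Stack=[T * (] ptr=3 lookahead=num remaining=[num ) + ( ( num ) ) $]
Step 6: shift num. Stack=[T * ( num] ptr=4 lookahead=) remaining=[) + ( ( num ) ) $]
Step 7: reduce F->num. Stack=[T * ( F] ptr=4 lookahead=) remaining=[) + ( ( num ) ) $]
Step 8: reduce T->F. Stack=[T * ( T] ptr=4 lookahead=) remaining=[) + ( ( num ) ) $]
Step 9: reduce E->T. Stack=[T * ( E] ptr=4 lookahead=) remaining=[) + ( ( num ) ) $]
Step 10: shift ). Stack=[T * ( E )] ptr=5 lookahead=+ remaining=[+ ( ( num ) ) $]
Step 11: reduce F->( E ). Stack=[T * F] ptr=5 lookahead=+ remaining=[+ ( ( num ) ) $]
Step 12: reduce T->T * F. Stack=[T] ptr=5 lookahead=+ remaining=[+ ( ( num ) ) $]
Step 13: reduce E->T. Stack=[E] ptr=5 lookahead=+ remaining=[+ ( ( num ) ) $]
Step 14: shift +. Stack=[E +] ptr=6 lookahead=( remaining=[( ( num ) ) $]
Step 15: shift (. Stack=[E + (] ptr=7 lookahead=( remaining=[( num ) ) $]
Step 16: shift (. Stack=[E + ( (] ptr=8 lookahead=num remaining=[num ) ) $]
Step 17: shift num. Stack=[E + ( ( num] ptr=9 lookahead=) remaining=[) ) $]
Step 18: reduce F->num. Stack=[E + ( ( F] ptr=9 lookahead=) remaining=[) ) $]
Step 19: reduce T->F. Stack=[E + ( ( T] ptr=9 lookahead=) remaining=[) ) $]
Step 20: reduce E->T. Stack=[E + ( ( E] ptr=9 lookahead=) remaining=[) ) $]
Step 21: shift ). Stack=[E + ( ( E )] ptr=10 lookahead=) remaining=[) $]
Step 22: reduce F->( E ). Stack=[E + ( F] ptr=10 lookahead=) remaining=[) $]
Step 23: reduce T->F. Stack=[E + ( T] ptr=10 lookahead=) remaining=[) $]
Step 24: reduce E->T. Stack=[E + ( E] ptr=10 lookahead=) remaining=[) $]

Answer: E + ( E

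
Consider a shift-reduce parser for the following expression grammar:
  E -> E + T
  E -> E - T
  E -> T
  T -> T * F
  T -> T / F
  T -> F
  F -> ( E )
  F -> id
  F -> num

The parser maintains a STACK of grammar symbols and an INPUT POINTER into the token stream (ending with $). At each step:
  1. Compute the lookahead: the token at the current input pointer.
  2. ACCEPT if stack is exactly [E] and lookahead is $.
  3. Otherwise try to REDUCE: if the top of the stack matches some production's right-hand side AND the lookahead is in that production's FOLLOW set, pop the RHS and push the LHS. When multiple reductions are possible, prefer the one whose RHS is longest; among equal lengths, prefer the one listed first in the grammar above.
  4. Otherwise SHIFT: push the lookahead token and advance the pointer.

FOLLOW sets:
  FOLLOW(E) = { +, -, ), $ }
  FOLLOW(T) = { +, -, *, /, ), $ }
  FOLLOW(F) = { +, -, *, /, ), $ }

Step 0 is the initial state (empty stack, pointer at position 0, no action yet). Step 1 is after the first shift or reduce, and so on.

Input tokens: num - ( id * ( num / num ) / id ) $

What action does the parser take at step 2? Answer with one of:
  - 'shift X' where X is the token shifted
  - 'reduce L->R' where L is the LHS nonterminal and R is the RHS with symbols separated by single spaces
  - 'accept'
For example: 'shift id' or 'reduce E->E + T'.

Answer: reduce F->num

Derivation:
Step 1: shift num. Stack=[num] ptr=1 lookahead=- remaining=[- ( id * ( num / num ) / id ) $]
Step 2: reduce F->num. Stack=[F] ptr=1 lookahead=- remaining=[- ( id * ( num / num ) / id ) $]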